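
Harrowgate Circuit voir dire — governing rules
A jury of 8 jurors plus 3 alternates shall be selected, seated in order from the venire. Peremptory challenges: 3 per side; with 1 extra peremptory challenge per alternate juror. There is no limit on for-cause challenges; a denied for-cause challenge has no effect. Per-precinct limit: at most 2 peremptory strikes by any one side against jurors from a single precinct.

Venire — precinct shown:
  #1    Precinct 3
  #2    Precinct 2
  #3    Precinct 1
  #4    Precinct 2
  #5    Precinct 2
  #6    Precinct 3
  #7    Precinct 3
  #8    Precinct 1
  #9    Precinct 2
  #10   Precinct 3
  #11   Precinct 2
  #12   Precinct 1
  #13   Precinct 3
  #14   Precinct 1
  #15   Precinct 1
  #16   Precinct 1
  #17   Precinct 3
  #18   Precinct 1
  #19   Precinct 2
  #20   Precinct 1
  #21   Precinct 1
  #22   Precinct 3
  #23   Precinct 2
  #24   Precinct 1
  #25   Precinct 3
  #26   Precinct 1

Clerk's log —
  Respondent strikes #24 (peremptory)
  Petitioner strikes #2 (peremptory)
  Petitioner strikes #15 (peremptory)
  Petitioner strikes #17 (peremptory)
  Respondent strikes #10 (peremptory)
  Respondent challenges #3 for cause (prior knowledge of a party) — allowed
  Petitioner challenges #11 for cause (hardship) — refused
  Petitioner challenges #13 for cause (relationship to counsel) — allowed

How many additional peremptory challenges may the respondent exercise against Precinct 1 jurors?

1

Respondent peremptories so far: #24, #10 — 2 of 6 used, 4 left overall.
Against Precinct 1: #24 — 1 used; per-precinct cap 2 leaves 1.
Binding limit: min(4, 1) = 1.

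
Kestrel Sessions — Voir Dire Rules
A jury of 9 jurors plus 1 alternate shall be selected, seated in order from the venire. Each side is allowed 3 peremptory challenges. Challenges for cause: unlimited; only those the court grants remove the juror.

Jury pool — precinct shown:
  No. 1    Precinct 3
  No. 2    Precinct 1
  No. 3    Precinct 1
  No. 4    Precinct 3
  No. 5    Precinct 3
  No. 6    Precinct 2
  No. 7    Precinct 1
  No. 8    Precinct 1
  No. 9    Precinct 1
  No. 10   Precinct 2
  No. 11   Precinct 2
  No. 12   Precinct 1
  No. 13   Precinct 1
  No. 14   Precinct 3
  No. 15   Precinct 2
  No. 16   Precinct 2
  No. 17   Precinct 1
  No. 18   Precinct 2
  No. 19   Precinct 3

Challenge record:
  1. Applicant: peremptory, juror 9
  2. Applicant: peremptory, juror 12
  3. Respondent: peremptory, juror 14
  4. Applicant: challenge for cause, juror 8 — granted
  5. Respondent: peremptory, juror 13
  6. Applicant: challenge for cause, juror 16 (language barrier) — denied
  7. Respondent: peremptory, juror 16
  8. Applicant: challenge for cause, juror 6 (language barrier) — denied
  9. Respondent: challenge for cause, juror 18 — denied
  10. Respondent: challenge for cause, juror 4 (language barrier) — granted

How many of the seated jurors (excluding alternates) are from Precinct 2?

4

Removed: #4, #8, #9, #12, #13, #14, #16.
Seated jurors 1–9: #1, #2, #3, #5, #6, #7, #10, #11, #15 (alternates #17 not counted).
Of those, in Precinct 2: #6, #10, #11, #15 → 4.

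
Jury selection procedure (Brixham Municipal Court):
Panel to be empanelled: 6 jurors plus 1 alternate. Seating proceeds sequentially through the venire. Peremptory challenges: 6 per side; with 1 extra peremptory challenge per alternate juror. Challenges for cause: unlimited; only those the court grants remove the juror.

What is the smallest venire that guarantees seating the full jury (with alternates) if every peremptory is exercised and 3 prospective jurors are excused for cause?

Seats to fill: 6 + 1 alternates = 7.
Peremptories: 6 + 1×1 = 7 per side × 2 sides = 14.
For-cause removals: 3.
Minimum venire: 7 + 14 + 3 = 24.

24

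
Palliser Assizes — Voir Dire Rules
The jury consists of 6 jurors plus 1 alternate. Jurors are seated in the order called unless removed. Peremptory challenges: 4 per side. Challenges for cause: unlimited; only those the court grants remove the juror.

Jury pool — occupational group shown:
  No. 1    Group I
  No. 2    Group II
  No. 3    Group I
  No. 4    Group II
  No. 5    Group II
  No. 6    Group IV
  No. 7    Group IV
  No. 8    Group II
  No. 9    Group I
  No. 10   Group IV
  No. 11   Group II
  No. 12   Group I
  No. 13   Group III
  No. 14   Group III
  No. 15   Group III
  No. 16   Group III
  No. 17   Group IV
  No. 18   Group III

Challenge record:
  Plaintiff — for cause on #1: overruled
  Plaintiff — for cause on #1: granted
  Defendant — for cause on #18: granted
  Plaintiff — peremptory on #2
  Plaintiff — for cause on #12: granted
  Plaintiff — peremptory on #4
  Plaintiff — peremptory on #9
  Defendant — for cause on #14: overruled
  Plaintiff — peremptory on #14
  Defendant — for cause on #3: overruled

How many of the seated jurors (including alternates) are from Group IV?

Removed: #1, #2, #4, #9, #12, #14, #18.
Seated (7 incl. alternates): #3, #5, #6, #7, #8, #10, #11.
Of those, in Group IV: #6, #7, #10 → 3.

3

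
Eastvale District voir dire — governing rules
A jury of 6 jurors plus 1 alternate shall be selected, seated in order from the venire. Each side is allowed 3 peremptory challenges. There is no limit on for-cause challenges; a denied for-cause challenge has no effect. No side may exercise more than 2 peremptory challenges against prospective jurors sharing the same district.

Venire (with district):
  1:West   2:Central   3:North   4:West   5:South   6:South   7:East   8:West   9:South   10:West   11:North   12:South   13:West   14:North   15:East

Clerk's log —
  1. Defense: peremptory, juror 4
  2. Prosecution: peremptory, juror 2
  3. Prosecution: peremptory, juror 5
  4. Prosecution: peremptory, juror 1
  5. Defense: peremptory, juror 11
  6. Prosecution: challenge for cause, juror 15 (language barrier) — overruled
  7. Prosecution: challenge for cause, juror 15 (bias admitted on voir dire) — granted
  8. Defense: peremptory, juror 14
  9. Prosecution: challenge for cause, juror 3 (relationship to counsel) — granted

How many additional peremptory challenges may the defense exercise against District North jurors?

Defense peremptories so far: #4, #11, #14 — 3 of 3 used, 0 left overall.
Against District North: #11, #14 — 2 used; per-district cap 2 leaves 0.
Binding limit: min(0, 0) = 0.

0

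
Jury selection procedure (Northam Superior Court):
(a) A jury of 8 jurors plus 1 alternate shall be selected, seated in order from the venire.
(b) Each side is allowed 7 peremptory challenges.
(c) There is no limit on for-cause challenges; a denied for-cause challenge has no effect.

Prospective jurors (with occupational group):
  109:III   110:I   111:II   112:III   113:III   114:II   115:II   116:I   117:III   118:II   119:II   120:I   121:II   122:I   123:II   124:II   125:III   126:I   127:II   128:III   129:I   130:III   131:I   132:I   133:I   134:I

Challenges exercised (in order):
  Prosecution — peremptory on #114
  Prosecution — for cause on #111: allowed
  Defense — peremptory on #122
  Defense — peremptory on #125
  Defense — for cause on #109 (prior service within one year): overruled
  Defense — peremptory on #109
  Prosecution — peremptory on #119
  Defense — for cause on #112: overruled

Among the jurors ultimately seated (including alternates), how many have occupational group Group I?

Removed: #109, #111, #114, #119, #122, #125.
Seated (9 incl. alternates): #110, #112, #113, #115, #116, #117, #118, #120, #121.
Of those, in Group I: #110, #116, #120 → 3.

3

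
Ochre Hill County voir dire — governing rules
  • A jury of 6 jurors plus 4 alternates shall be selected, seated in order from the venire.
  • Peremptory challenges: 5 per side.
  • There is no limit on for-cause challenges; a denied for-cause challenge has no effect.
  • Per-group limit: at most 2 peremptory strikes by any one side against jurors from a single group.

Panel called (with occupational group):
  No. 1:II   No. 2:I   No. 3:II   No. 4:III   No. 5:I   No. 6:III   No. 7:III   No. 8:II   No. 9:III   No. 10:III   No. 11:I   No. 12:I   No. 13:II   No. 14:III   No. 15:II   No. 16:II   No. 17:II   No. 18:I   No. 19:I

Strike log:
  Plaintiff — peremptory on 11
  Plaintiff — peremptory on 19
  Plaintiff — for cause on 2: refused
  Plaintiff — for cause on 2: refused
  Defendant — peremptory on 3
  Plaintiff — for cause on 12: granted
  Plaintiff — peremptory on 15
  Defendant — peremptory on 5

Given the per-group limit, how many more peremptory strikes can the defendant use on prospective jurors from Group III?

2

Defendant peremptories so far: #3, #5 — 2 of 5 used, 3 left overall.
Against Group III: none yet — per-group cap 2 leaves 2.
Binding limit: min(3, 2) = 2.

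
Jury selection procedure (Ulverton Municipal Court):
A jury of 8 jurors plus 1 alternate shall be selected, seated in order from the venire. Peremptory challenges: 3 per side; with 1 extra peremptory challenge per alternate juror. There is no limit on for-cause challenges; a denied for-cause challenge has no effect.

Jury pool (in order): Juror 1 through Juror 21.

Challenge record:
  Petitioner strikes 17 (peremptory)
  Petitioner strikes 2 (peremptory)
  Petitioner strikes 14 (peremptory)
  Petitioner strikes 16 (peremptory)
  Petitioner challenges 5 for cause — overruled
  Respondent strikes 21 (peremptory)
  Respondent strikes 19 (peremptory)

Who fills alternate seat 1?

10

Removed: #2, #14, #16, #17, #19, #21. (#5 stays — for-cause denied.)
Seating in order: seats 1–8 → #1, #3, #4, #5, #6, #7, #8, #9; alternates → #10.
So alternate 1 is #10.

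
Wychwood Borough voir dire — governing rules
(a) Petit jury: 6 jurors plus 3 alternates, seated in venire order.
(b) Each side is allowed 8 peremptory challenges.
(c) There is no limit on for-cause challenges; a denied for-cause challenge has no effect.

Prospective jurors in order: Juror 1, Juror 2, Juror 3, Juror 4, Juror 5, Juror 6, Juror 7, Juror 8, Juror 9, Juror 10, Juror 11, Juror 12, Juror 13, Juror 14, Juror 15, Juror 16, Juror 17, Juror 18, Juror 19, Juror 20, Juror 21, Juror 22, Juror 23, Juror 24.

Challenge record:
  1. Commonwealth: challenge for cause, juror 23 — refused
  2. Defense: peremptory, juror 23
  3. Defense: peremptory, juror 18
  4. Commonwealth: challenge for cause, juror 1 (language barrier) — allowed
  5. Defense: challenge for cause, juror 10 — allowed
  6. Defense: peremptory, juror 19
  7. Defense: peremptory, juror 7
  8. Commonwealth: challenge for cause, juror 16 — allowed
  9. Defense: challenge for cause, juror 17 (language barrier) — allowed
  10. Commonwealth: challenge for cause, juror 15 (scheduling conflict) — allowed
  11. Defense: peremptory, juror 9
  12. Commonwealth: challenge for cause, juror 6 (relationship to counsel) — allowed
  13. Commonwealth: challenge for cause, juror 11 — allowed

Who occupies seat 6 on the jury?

Removed: #1, #6, #7, #9, #10, #11, #15, #16, #17, #18, #19, #23.
Filling seats in venire order through position 6: #2, #3, #4, #5, #8, #12.
So seat 6 is #12.

12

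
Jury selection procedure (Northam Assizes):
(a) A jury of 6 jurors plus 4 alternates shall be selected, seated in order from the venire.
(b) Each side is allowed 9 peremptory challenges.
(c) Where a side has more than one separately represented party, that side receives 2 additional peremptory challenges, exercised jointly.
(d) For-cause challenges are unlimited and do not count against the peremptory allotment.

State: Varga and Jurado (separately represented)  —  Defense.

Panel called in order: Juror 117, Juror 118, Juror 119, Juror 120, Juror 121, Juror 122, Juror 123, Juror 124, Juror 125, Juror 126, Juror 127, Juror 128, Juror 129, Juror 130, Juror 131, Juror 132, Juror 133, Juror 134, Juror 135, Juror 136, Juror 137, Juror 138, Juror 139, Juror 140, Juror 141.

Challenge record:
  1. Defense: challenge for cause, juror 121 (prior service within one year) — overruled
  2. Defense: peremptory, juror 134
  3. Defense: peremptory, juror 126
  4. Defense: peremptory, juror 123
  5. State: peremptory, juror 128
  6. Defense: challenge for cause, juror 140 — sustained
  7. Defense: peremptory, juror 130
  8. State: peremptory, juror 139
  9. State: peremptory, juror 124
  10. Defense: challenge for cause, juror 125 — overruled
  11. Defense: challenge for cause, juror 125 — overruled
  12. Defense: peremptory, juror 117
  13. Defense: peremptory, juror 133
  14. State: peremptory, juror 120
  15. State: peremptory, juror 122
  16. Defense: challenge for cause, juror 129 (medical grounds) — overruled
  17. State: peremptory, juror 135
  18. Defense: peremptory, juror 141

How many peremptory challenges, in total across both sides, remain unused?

State allotment: 9 base + 2 multi-party = 11. Defense allotment: 9.
State peremptories used: #128, #139, #124, #120, #122, #135 — 6.
Defense peremptories used: #134, #126, #123, #130, #117, #133, #141 — 7 (for-cause on #121, #140, #125, #125, #129 don't count).
Remaining: (11 − 6) + (9 − 7) = 7.

7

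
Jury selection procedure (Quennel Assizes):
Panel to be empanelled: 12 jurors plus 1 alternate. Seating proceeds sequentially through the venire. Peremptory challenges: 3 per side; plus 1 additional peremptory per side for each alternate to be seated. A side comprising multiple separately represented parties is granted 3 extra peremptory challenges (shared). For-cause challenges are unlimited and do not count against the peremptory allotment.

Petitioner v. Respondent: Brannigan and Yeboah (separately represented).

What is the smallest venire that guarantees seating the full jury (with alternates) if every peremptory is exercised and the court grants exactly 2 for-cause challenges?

Seats to fill: 12 + 1 alternates = 13.
Peremptories — Petitioner: 3 + 1×1 = 4; Respondent: 3 + 1×1 + 3 = 7; total 11.
For-cause removals: 2.
Minimum venire: 13 + 11 + 2 = 26.

26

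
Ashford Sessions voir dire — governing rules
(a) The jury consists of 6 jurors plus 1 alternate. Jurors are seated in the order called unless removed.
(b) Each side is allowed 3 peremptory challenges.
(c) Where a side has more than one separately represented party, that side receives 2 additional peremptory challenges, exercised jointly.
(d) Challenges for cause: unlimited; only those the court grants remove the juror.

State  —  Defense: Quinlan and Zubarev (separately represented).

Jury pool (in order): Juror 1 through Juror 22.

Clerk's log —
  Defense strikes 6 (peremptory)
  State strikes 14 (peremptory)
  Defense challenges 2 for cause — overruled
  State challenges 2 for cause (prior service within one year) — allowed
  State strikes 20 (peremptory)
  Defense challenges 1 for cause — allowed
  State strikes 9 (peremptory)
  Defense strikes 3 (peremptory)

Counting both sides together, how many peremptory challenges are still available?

3

State allotment: 3. Defense allotment: 3 base + 2 multi-party = 5.
State peremptories used: #14, #20, #9 — 3 (the for-cause on #2 doesn't count).
Defense peremptories used: #6, #3 — 2 (for-cause on #2, #1 don't count).
Remaining: (3 − 3) + (5 − 2) = 3.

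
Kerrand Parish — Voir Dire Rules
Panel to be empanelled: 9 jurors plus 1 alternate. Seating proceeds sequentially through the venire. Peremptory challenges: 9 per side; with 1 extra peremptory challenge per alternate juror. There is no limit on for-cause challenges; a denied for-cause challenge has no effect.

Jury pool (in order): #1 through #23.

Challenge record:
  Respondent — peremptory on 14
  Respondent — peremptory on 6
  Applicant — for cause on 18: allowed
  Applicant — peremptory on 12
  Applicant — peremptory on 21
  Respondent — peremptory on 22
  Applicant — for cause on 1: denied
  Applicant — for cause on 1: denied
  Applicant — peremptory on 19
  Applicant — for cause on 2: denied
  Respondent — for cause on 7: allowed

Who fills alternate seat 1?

13

Removed: #6, #7, #12, #14, #18, #19, #21, #22. (#1, #2 stay — for-cause denied.)
Seating in order: seats 1–9 → #1, #2, #3, #4, #5, #8, #9, #10, #11; alternates → #13.
So alternate 1 is #13.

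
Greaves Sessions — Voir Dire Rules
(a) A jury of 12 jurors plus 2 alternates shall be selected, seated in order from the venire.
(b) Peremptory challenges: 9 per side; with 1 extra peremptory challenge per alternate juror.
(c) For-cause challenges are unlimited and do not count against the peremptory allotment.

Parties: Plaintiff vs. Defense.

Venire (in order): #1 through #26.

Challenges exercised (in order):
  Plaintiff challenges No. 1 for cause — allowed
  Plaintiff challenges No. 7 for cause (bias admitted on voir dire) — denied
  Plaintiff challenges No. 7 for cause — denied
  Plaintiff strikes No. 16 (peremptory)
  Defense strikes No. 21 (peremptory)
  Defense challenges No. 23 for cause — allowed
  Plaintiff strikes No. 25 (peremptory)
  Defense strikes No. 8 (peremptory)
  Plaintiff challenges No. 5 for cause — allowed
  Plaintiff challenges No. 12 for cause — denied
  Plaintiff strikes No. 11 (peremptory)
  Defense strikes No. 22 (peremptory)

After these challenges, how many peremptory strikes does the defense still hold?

Defense allotment: 9 base + 1 × 2 alternates = 11.
Defense peremptories used: #21, #8, #22 — 3 (the for-cause on #23 doesn't count).
Remaining: 11 − 3 = 8.

8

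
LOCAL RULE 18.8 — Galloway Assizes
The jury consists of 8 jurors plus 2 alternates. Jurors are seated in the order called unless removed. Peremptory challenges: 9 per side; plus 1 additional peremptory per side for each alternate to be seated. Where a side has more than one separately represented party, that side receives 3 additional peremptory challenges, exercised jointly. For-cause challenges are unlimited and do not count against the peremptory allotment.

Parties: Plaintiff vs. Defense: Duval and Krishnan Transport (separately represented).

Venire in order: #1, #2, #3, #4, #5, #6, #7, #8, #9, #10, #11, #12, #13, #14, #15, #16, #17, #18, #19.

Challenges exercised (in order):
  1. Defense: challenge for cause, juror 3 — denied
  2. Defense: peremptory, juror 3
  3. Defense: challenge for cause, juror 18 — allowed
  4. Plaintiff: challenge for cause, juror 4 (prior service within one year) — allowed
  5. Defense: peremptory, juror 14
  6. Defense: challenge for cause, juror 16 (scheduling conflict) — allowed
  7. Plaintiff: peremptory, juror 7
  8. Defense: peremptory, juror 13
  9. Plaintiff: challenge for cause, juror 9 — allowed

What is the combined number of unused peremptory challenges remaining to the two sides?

Plaintiff allotment: 9 base + 1 × 2 alternates = 11. Defense allotment: 9 base + 1 × 2 alternates + 3 multi-party = 14.
Plaintiff peremptories used: #7 — 1 (for-cause on #4, #9 don't count).
Defense peremptories used: #3, #14, #13 — 3 (for-cause on #3, #18, #16 don't count).
Remaining: (11 − 1) + (14 − 3) = 21.

21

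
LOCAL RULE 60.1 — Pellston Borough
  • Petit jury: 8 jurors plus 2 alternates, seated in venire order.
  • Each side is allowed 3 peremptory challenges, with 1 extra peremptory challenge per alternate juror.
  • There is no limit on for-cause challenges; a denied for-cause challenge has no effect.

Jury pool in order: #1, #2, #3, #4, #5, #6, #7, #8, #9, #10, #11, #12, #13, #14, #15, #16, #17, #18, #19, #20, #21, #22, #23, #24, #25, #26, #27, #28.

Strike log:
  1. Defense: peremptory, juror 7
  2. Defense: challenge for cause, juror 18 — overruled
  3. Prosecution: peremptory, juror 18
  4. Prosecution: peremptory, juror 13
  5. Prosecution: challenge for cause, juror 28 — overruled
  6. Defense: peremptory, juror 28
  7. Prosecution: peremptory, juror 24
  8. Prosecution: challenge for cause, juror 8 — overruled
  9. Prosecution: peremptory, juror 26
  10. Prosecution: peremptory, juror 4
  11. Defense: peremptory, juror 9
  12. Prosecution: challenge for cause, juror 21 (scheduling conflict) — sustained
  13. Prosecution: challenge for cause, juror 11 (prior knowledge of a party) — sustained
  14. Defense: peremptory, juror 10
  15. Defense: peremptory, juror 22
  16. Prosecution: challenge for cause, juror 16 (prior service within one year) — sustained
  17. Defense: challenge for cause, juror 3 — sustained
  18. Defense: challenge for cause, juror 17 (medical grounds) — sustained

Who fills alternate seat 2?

20

Removed: #3, #4, #7, #9, #10, #11, #13, #16, #17, #18, #21, #22, #24, #26, #28. (#8 stays — for-cause denied.)
Filling seats in venire order through position 10: #1, #2, #5, #6, #8, #12, #14, #15, #19, #20.
So alternate 2 is #20.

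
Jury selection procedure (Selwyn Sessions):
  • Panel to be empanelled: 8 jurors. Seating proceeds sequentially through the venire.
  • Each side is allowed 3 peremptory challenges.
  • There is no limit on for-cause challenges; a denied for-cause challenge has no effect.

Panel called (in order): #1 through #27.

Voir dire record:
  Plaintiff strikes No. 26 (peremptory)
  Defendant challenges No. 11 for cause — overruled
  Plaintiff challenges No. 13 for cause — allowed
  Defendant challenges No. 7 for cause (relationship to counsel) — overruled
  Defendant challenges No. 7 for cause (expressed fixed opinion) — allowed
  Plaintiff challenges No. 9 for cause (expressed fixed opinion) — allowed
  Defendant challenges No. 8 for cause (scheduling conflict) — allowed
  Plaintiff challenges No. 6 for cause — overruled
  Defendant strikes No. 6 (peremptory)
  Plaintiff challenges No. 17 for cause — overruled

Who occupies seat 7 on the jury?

Removed: #6, #7, #8, #9, #13, #26. (#11, #17 stay — for-cause denied.)
Filling seats in venire order through position 7: #1, #2, #3, #4, #5, #10, #11.
So seat 7 is #11.

11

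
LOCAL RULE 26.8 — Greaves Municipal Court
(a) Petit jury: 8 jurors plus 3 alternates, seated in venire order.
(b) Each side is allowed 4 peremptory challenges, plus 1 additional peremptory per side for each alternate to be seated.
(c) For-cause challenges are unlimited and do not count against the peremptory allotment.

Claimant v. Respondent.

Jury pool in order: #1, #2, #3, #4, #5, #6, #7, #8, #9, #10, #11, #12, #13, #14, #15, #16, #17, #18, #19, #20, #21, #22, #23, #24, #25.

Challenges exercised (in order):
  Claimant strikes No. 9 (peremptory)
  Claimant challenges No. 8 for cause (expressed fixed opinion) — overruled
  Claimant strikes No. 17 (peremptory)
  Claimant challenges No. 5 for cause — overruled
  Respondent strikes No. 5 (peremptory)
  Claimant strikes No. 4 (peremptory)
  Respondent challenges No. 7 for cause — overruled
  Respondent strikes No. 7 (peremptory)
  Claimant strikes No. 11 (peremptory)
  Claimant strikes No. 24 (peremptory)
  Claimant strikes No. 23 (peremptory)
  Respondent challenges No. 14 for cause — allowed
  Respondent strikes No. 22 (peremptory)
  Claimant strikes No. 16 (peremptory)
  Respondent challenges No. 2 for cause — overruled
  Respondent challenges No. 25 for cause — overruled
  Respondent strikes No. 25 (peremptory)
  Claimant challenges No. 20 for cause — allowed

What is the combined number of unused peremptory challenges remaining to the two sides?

3

Claimant allotment: 4 base + 1 × 3 alternates = 7. Respondent allotment: 4 base + 1 × 3 alternates = 7.
Claimant peremptories used: #9, #17, #4, #11, #24, #23, #16 — 7 (for-cause on #8, #5, #20 don't count).
Respondent peremptories used: #5, #7, #22, #25 — 4 (for-cause on #7, #14, #2, #25 don't count).
Remaining: (7 − 7) + (7 − 4) = 3.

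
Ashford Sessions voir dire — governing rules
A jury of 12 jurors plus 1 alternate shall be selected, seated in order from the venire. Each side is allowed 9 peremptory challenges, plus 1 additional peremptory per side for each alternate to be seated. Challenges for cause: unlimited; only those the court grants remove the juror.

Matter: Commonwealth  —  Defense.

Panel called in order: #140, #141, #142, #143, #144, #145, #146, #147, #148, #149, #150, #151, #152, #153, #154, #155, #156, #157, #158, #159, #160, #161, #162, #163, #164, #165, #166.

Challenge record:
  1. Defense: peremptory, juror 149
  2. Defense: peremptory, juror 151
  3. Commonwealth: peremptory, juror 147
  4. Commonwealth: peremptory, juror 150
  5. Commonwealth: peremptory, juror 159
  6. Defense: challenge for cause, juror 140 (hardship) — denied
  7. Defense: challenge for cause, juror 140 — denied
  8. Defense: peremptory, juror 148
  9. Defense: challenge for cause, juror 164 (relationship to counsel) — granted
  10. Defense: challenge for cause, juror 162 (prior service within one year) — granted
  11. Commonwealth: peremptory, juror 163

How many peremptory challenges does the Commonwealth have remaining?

Commonwealth allotment: 9 base + 1 × 1 alternate = 10.
Commonwealth peremptories used: #147, #150, #159, #163 — 4.
Remaining: 10 − 4 = 6.

6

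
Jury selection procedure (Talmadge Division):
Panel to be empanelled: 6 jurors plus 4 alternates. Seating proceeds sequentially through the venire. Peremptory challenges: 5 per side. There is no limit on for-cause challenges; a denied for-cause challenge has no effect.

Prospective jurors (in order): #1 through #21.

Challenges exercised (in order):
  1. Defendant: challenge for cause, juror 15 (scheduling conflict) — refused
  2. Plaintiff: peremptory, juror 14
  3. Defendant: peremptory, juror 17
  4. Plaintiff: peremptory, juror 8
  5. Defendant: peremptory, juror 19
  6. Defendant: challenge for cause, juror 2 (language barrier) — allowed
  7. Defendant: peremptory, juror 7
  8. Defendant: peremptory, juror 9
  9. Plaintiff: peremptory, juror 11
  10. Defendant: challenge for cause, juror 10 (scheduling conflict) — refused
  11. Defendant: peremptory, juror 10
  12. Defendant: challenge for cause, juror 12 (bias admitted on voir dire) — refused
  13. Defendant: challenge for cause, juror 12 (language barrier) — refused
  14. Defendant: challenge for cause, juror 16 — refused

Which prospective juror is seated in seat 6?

12

Removed: #2, #7, #8, #9, #10, #11, #14, #17, #19. (#12, #15, #16 stay — for-cause denied.)
Seating in order: seats 1–6 → #1, #3, #4, #5, #6, #12; alternates → #13, #15, #16, #18.
So seat 6 is #12.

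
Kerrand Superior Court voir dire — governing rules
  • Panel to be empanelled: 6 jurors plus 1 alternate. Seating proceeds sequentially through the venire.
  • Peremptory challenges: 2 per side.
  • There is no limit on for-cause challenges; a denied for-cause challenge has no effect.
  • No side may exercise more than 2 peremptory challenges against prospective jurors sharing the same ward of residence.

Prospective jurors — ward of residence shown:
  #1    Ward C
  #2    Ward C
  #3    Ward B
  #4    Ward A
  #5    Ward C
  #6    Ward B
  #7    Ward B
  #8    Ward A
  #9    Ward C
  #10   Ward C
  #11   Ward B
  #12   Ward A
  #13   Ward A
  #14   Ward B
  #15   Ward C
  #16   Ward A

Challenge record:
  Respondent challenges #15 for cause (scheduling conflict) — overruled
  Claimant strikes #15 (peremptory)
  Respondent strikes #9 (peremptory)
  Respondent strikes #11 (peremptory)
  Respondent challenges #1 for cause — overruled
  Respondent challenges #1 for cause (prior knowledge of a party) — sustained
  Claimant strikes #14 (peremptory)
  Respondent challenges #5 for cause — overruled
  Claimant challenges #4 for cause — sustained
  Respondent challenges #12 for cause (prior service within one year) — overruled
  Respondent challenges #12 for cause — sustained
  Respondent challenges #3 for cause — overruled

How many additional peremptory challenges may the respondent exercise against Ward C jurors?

0

Respondent peremptories so far: #9, #11 — 2 of 2 used, 0 left overall.
Against Ward C: #9 — 1 used; per-ward cap 2 leaves 1.
Binding limit: min(0, 1) = 0.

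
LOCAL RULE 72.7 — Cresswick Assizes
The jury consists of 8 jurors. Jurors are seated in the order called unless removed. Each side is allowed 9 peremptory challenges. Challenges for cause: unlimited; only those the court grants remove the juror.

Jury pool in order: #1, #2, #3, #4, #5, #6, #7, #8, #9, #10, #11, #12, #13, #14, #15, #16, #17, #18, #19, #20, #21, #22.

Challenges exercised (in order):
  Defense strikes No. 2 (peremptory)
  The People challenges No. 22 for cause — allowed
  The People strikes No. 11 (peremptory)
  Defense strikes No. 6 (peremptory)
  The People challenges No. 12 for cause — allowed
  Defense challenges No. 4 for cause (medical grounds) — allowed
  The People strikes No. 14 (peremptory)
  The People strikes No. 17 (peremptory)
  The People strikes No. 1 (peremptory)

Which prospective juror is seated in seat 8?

15

Removed: #1, #2, #4, #6, #11, #12, #14, #17, #22.
Seating in order: seats 1–8 → #3, #5, #7, #8, #9, #10, #13, #15.
So seat 8 is #15.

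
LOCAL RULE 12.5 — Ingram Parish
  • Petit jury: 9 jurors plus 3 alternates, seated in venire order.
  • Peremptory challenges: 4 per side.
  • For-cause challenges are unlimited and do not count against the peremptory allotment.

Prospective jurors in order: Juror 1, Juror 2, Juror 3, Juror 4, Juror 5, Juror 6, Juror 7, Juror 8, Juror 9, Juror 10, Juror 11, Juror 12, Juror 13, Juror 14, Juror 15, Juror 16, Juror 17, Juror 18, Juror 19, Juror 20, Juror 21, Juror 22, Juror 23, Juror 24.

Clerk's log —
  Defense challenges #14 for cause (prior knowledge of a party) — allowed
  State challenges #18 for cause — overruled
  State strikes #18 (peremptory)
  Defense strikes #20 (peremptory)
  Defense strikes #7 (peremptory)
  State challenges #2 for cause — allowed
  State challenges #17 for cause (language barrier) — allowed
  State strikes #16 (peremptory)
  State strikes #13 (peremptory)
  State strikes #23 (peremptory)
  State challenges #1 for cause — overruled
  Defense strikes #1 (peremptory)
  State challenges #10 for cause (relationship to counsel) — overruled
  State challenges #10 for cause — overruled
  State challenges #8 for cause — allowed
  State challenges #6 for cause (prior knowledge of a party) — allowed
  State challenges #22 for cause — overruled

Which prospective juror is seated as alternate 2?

Removed: #1, #2, #6, #7, #8, #13, #14, #16, #17, #18, #20, #23. (#10, #22 stay — for-cause denied.)
Seating in order: seats 1–9 → #3, #4, #5, #9, #10, #11, #12, #15, #19; alternates → #21, #22, #24.
So alternate 2 is #22.

22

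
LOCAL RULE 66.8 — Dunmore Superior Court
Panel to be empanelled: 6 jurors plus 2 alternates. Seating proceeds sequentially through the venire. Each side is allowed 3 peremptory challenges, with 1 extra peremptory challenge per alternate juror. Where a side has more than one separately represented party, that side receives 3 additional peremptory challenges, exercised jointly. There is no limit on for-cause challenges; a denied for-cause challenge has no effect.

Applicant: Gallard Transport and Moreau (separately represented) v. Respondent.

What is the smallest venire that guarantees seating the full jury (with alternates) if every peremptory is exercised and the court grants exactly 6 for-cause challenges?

27

Seats to fill: 6 + 2 alternates = 8.
Peremptories — Applicant: 3 + 1×2 + 3 = 8; Respondent: 3 + 1×2 = 5; total 13.
For-cause removals: 6.
Minimum venire: 8 + 13 + 6 = 27.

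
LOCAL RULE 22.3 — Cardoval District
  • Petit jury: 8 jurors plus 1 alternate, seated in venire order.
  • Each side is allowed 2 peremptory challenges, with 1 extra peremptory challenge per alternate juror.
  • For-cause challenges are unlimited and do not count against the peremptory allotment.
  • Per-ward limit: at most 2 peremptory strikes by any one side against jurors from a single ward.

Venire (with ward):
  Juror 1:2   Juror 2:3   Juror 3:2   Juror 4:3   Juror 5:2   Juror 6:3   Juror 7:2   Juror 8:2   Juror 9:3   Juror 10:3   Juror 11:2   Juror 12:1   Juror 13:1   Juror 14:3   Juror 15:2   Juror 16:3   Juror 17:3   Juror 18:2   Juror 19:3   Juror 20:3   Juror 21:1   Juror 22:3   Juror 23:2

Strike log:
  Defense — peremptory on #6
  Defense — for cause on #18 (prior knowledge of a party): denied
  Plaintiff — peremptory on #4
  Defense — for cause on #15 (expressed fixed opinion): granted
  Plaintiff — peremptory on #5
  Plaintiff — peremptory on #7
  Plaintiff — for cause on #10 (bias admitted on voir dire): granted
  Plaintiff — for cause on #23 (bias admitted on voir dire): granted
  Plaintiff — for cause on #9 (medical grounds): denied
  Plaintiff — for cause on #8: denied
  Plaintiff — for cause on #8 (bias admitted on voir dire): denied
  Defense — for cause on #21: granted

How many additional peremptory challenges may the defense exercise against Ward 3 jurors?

Defense peremptories so far: #6 — 1 of 3 used, 2 left overall.
Against Ward 3: #6 — 1 used; per-ward cap 2 leaves 1.
Binding limit: min(2, 1) = 1.

1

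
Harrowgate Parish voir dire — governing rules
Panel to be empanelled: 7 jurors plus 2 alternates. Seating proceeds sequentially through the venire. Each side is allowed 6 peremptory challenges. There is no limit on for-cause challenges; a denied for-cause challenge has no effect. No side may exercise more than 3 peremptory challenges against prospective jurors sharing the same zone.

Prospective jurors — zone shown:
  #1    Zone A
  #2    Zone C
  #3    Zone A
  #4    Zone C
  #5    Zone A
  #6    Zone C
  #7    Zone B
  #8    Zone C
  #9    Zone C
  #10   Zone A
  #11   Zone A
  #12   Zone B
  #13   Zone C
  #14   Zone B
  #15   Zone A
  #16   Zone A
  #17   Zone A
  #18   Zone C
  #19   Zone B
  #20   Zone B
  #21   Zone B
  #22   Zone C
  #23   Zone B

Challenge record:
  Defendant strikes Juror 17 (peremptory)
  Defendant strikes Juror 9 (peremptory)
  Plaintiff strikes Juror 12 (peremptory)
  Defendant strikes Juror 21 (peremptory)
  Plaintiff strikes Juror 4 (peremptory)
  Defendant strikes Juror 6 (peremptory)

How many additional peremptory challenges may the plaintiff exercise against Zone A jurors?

3

Plaintiff peremptories so far: #12, #4 — 2 of 6 used, 4 left overall.
Against Zone A: none yet — per-zone cap 3 leaves 3.
Binding limit: min(4, 3) = 3.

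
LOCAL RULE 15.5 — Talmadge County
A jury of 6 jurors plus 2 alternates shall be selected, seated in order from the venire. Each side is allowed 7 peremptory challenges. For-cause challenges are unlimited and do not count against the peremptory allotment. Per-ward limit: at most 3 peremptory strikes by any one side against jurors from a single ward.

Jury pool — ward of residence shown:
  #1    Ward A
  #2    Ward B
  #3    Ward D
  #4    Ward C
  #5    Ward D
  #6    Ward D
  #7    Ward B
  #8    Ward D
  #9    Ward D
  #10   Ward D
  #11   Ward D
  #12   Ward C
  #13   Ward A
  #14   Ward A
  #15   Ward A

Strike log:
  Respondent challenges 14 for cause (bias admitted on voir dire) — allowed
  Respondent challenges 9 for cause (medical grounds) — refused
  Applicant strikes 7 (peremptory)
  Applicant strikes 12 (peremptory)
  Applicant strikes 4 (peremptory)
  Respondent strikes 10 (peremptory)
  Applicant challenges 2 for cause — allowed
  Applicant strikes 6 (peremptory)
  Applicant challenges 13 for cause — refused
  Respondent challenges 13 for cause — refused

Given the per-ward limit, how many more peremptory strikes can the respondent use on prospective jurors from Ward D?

2

Respondent peremptories so far: #10 — 1 of 7 used, 6 left overall.
Against Ward D: #10 — 1 used; per-ward cap 3 leaves 2.
Binding limit: min(6, 2) = 2.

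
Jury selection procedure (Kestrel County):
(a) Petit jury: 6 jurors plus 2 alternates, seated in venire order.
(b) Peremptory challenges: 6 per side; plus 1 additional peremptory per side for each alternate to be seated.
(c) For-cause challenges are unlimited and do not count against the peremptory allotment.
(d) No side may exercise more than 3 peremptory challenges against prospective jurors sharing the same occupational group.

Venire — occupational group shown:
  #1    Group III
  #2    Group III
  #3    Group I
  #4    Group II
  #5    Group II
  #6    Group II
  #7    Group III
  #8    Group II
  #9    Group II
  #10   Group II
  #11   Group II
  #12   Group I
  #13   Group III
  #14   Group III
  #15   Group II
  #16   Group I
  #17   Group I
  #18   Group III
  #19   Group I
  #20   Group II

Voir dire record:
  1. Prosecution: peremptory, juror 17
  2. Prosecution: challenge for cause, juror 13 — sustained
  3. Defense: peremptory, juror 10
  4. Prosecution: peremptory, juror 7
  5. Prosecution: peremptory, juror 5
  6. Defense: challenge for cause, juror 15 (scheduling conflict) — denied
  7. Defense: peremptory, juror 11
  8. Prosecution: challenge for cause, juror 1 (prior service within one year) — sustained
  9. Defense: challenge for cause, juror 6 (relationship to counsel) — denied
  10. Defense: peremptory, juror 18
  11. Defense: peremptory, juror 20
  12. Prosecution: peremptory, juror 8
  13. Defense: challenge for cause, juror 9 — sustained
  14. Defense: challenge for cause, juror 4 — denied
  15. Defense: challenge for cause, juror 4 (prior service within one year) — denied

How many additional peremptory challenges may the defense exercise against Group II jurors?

0

Defense peremptories so far: #10, #11, #18, #20 — 4 of 8 used, 4 left overall.
Against Group II: #10, #11, #20 — 3 used; per-group cap 3 leaves 0.
Binding limit: min(4, 0) = 0.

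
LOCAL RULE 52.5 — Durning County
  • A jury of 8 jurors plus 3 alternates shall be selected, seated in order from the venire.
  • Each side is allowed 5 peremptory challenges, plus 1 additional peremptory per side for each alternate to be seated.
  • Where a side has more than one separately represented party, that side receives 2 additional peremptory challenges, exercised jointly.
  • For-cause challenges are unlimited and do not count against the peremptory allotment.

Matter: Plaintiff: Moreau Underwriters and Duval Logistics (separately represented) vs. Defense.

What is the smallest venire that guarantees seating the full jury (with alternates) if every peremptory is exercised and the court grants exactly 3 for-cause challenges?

Seats to fill: 8 + 3 alternates = 11.
Peremptories — Plaintiff: 5 + 1×3 + 2 = 10; Defense: 5 + 1×3 = 8; total 18.
For-cause removals: 3.
Minimum venire: 11 + 18 + 3 = 32.

32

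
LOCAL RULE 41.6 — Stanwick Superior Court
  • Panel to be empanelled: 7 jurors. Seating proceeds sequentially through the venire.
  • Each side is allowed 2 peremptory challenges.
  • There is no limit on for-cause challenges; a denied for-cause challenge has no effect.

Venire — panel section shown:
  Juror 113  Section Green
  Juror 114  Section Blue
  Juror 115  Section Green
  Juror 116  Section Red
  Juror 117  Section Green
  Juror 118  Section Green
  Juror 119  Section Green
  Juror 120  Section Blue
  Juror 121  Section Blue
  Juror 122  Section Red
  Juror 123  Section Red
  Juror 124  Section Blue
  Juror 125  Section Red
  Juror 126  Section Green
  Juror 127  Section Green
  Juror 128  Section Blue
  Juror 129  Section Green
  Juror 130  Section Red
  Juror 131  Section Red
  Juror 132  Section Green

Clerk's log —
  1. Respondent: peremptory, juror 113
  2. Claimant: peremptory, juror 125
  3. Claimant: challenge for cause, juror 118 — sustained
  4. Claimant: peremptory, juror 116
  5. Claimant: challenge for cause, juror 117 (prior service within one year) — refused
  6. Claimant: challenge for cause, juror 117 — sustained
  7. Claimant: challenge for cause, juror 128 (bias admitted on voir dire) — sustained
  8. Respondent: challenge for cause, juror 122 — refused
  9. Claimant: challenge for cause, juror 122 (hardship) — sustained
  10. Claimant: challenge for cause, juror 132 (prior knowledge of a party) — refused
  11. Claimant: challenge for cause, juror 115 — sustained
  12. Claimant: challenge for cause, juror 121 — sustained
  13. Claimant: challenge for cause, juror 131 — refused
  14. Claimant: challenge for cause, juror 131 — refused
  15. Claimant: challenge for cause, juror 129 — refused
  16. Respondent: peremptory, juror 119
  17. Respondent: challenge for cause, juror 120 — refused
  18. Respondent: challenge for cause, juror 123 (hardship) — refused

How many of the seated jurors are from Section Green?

3

Removed: #113, #115, #116, #117, #118, #119, #121, #122, #125, #128.
Seated jurors 1–7: #114, #120, #123, #124, #126, #127, #129.
Of those, in Section Green: #126, #127, #129 → 3.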